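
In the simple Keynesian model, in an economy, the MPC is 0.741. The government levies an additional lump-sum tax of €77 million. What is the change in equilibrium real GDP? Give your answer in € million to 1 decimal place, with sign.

A lump-sum tax change of +€77 million shifts disposable income by −€77 million; first-round consumption changes by −c × ΔT = −0.741 × (+€77 million) = −€57.057 million.
Expenditure multiplier = 1/(1 − MPC) = 1/(1 − 0.741) = 1/0.259 ≈ 3.861.
The tax multiplier is −c × k ≈ −2.861, so ΔY = k × (−c·ΔT) = (−€57.057 million) / 0.259 ≈ −€220.3 million.

−€220.3 million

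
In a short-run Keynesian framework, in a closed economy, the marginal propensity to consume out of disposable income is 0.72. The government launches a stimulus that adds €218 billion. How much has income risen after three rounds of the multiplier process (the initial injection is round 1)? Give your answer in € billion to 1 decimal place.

€488.0 billion

Round 1 adds ΔG = €218 billion; each later round is MPC = 0.72 times the previous.
After 3 rounds: 218 + 156.96 + 113.0112 = ΔG·(1 − c^3)/(1 − c) = 218 × (1 − 0.373248)/0.28 ≈ €488 billion.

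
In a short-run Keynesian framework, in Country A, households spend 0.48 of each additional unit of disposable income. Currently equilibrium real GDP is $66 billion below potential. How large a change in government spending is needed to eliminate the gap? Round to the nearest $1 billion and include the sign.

Spending multiplier = 1/(1 − MPC) = 1/(1 − 0.48) = 1/0.52 ≈ 1.923.
Need ΔY = +$66 billion, so ΔG = ΔY/k = (+$66 billion) × 0.52 ≈ +$34 billion.
The government should increase government spending by $34 billion.

+$34 billion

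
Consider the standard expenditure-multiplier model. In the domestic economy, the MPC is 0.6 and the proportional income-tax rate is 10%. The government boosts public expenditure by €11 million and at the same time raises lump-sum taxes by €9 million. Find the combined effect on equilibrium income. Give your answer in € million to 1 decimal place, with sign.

Expenditure multiplier = 1/(1 − c(1−t)) = 1/(1 − 0.6×0.9) = 1/0.46 ≈ 2.174.
ΔG contributes k·ΔG = (+€11 million) / 0.46 ≈ +€23.9 million.
ΔT of +€9 million changes first-round spending by −c·ΔT = −€5.4 million, contributing k·(−c·ΔT) = (−€5.4 million) / 0.46 ≈ −€11.7 million.
Net ΔY = k(ΔG − c·ΔT) = (+€5.6 million) / 0.46 ≈ +€12.2 million.

+€12.2 million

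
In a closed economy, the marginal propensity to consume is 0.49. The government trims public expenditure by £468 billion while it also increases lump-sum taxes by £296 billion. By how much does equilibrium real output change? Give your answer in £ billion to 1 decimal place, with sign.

Expenditure multiplier = 1/(1 − MPC) = 1/(1 − 0.49) = 1/0.51 ≈ 1.961.
ΔG contributes k·ΔG = (−£468 billion) / 0.51 ≈ −£917.6 billion.
ΔT of +£296 billion changes first-round spending by −c·ΔT = −£145.04 billion, contributing k·(−c·ΔT) = (−£145.04 billion) / 0.51 ≈ −£284.4 billion.
Net ΔY = k(ΔG − c·ΔT) = (−£613.04 billion) / 0.51 ≈ −£1,202 billion.

−£1,202.0 billion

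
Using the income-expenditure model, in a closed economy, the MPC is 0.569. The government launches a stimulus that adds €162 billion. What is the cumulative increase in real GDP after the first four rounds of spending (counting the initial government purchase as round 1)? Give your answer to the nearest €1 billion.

€336 billion

Round 1 adds ΔG = €162 billion; each later round is MPC = 0.569 times the previous.
After 4 rounds: 162 + 92.178 + 52.449282 + 29.843641458 = ΔG·(1 − c^4)/(1 − c) = 162 × (1 − 0.104821185121)/0.431 ≈ €336 billion.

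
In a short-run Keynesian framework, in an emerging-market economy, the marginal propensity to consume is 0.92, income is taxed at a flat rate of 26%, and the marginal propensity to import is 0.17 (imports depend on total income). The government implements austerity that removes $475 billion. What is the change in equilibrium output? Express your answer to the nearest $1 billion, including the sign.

−$971 billion

Government-spending multiplier = 1/(1 − c(1−t) + m) = 1/(1 − 0.92×0.74 + 0.17) = 1/0.4892 ≈ 2.044.
ΔY = k × ΔG = (−$475 billion) / 0.4892 ≈ −$971 billion.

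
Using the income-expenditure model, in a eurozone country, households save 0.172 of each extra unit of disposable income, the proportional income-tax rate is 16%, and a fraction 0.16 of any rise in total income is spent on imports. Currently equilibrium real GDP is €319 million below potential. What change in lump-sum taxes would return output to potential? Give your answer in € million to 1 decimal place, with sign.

−€178.9 million

MPC = 1 − MPS = 1 − 0.172 = 0.828.
Spending multiplier = 1/(1 − c(1−t) + m) = 1/(1 − 0.828×0.84 + 0.16) = 1/0.46448 ≈ 2.153.
Tax multiplier = −c·k = −0.828/0.46448 ≈ −1.783. Need ΔY = +€319 million, so ΔT = ΔY/(−c·k) = −(+€319 million) × 0.46448 / 0.828 ≈ −€178.9 million.
The government should cut lump-sum taxes by €178.9 million.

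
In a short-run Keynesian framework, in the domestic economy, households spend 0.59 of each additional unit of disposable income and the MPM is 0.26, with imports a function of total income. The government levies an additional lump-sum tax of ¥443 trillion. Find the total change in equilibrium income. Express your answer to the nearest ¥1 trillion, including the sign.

−¥390 trillion

A lump-sum tax change of +¥443 trillion shifts disposable income by −¥443 trillion; first-round consumption changes by −c × ΔT = −0.59 × (+¥443 trillion) = −¥261.37 trillion.
Expenditure multiplier = 1/(1 − c + m) = 1/(1 − 0.59 + 0.26) = 1/0.67 ≈ 1.493.
The tax multiplier is −c × k ≈ −0.881, so ΔY = k × (−c·ΔT) = (−¥261.37 trillion) / 0.67 ≈ −¥390 trillion.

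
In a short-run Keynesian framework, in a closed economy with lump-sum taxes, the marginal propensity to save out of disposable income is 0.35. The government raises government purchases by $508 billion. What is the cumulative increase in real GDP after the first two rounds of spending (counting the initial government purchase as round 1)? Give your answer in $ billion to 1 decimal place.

$838.2 billion

MPC = 1 − MPS = 1 − 0.35 = 0.65.
Round 1 adds ΔG = $508 billion; each later round is MPC = 0.65 times the previous.
After 2 rounds: 508 + 330.2 = ΔG·(1 − c^2)/(1 − c) = 508 × (1 − 0.4225)/0.35 = $838.2 billion.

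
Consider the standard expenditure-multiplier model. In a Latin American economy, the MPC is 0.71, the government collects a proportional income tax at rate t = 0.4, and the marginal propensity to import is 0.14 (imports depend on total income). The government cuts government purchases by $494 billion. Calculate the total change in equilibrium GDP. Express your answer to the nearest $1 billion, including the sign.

Expenditure multiplier = 1/(1 − c(1−t) + m) = 1/(1 − 0.71×0.6 + 0.14) = 1/0.714 ≈ 1.401.
ΔY = k × ΔG = (−$494 billion) / 0.714 ≈ −$692 billion.

−$692 billion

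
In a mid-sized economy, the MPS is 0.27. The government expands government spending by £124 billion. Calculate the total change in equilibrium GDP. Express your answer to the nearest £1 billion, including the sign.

MPC = 1 − MPS = 1 − 0.27 = 0.73.
Government-spending multiplier = 1/(1 − MPC) = 1/(1 − 0.73) = 1/0.27 ≈ 3.704.
ΔY = k × ΔG = (+£124 billion) / 0.27 ≈ +£459 billion.

+£459 billion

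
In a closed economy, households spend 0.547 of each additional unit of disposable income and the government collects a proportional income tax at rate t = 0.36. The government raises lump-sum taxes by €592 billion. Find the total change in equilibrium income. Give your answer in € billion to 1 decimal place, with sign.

A lump-sum tax change of +€592 billion shifts disposable income by −€592 billion; first-round consumption changes by −c × ΔT = −0.547 × (+€592 billion) = −€323.824 billion.
Expenditure multiplier = 1/(1 − c(1−t)) = 1/(1 − 0.547×0.64) = 1/0.64992 ≈ 1.539.
The tax multiplier is −c × k ≈ −0.842, so ΔY = k × (−c·ΔT) = (−€323.824 billion) / 0.64992 ≈ −€498.3 billion.

−€498.3 billion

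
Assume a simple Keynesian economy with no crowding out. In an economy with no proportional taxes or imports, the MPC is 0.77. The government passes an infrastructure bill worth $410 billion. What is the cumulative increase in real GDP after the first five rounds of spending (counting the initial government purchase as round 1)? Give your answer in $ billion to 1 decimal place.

Round 1 adds ΔG = $410 billion; each later round is MPC = 0.77 times the previous.
After 5 rounds: 410 + 315.7 + 243.089 + 187.17853 + 144.1274681 = ΔG·(1 − c^5)/(1 − c) = 410 × (1 − 0.2706784157)/0.23 ≈ $1,300.1 billion.

$1,300.1 billion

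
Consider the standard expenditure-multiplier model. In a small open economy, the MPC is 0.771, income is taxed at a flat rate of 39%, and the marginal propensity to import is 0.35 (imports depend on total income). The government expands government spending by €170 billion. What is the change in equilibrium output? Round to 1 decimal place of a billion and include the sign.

Government-spending multiplier = 1/(1 − c(1−t) + m) = 1/(1 − 0.771×0.61 + 0.35) = 1/0.87969 ≈ 1.137.
ΔY = k × ΔG = (+€170 billion) / 0.87969 ≈ +€193.2 billion.

+€193.2 billion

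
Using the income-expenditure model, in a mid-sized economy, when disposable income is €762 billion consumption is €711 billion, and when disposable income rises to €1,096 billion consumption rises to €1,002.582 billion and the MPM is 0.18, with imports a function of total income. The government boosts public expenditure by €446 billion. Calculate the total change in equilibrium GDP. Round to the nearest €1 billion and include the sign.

MPC = ΔC/ΔYd = (1,002.582 − 711)/(1,096 − 762) = 291.582/334 = 0.873.
Expenditure multiplier = 1/(1 − c + m) = 1/(1 − 0.873 + 0.18) = 1/0.307 ≈ 3.257.
ΔY = k × ΔG = (+€446 billion) / 0.307 ≈ +€1,453 billion.

+€1,453 billion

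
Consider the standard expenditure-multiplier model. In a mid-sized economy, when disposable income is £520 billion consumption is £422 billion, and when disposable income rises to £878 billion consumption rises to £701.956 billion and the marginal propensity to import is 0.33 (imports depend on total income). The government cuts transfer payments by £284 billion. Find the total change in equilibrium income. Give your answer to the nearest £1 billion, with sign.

MPC = ΔC/ΔYd = (701.956 − 422)/(878 − 520) = 279.956/358 = 0.782.
The transfer change shifts disposable income by −£284 billion, so first-round consumption changes by c·ΔTR = 0.782 × (−£284 billion) = −£222.088 billion.
Expenditure multiplier = 1/(1 − c + m) = 1/(1 − 0.782 + 0.33) = 1/0.548 ≈ 1.825.
The transfer multiplier is c × k ≈ 1.427, so ΔY = k × (c·ΔTR) = (−£222.088 billion) / 0.548 ≈ −£405 billion.

−£405 billion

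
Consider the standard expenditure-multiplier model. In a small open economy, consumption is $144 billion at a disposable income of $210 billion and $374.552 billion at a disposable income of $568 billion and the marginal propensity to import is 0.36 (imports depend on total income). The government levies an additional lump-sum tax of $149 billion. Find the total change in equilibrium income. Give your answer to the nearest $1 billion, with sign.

MPC = ΔC/ΔYd = (374.552 − 144)/(568 − 210) = 230.552/358 = 0.644.
A lump-sum tax change of +$149 billion shifts disposable income by −$149 billion; first-round consumption changes by −c × ΔT = −0.644 × (+$149 billion) = −$95.956 billion.
Expenditure multiplier = 1/(1 − c + m) = 1/(1 − 0.644 + 0.36) = 1/0.716 ≈ 1.397.
The tax multiplier is −c × k ≈ −0.899, so ΔY = k × (−c·ΔT) = (−$95.956 billion) / 0.716 ≈ −$134 billion.

−$134 billion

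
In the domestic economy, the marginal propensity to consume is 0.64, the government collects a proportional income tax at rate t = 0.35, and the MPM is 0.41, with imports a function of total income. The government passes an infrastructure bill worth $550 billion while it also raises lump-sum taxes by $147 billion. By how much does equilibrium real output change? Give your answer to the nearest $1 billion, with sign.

Expenditure multiplier = 1/(1 − c(1−t) + m) = 1/(1 − 0.64×0.65 + 0.41) = 1/0.994 ≈ 1.006.
ΔG contributes k·ΔG = (+$550 billion) / 0.994 ≈ +$553.3 billion.
ΔT of +$147 billion changes first-round spending by −c·ΔT = −$94.08 billion, contributing k·(−c·ΔT) = (−$94.08 billion) / 0.994 ≈ −$94.6 billion.
Net ΔY = k(ΔG − c·ΔT) = (+$455.92 billion) / 0.994 ≈ +$459 billion.

+$459 billion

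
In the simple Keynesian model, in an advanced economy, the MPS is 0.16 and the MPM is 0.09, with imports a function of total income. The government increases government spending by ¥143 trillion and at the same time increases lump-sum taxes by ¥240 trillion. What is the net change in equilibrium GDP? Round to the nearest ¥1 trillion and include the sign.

−¥234 trillion

MPC = 1 − MPS = 1 − 0.16 = 0.84.
Expenditure multiplier = 1/(1 − c + m) = 1/(1 − 0.84 + 0.09) = 1/0.25 = 4.
ΔG contributes k·ΔG = (+¥143 trillion) / 0.25 = +¥572 trillion.
ΔT of +¥240 trillion changes first-round spending by −c·ΔT = −¥201.6 trillion, contributing k·(−c·ΔT) = (−¥201.6 trillion) / 0.25 = −¥806.4 trillion.
Net ΔY = k(ΔG − c·ΔT) = (−¥58.6 trillion) / 0.25 ≈ −¥234 trillion.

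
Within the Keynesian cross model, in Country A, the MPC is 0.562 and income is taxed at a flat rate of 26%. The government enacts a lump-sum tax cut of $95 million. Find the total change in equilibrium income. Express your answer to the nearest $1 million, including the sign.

+$91 million

A lump-sum tax change of −$95 million shifts disposable income by +$95 million; first-round consumption changes by −c × ΔT = −0.562 × (−$95 million) = +$53.39 million.
Expenditure multiplier = 1/(1 − c(1−t)) = 1/(1 − 0.562×0.74) = 1/0.58412 ≈ 1.712.
The tax multiplier is −c × k ≈ −0.962, so ΔY = k × (−c·ΔT) = (+$53.39 million) / 0.58412 ≈ +$91 million.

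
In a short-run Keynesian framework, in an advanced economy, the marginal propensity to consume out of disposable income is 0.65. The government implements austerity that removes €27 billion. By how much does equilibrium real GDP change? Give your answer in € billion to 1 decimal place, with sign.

Government-spending multiplier = 1/(1 − MPC) = 1/(1 − 0.65) = 1/0.35 ≈ 2.857.
ΔY = k × ΔG = (−€27 billion) / 0.35 ≈ −€77.1 billion.

−€77.1 billion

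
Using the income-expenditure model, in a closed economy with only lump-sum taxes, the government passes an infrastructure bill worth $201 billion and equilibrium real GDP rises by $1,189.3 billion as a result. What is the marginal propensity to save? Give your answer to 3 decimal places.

0.169

Implied spending multiplier k = ΔY/ΔG = 1,189.3/201 ≈ 5.9169.
Since k = 1/(1 − MPC), MPC = 1 − 1/k = 1 − ΔG/ΔY = 1 − 201/1,189.3 ≈ 0.831.
MPS = 1 − MPC = 0.169.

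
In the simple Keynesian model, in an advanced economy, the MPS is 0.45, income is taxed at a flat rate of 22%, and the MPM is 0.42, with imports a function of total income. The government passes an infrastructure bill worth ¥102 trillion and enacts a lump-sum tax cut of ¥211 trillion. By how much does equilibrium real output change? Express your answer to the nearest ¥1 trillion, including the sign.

MPC = 1 − MPS = 1 − 0.45 = 0.55.
Expenditure multiplier = 1/(1 − c(1−t) + m) = 1/(1 − 0.55×0.78 + 0.42) = 1/0.991 ≈ 1.009.
ΔG contributes k·ΔG = (+¥102 trillion) / 0.991 ≈ +¥102.9 trillion.
ΔT of −¥211 trillion changes first-round spending by −c·ΔT = +¥116.05 trillion, contributing k·(−c·ΔT) = (+¥116.05 trillion) / 0.991 ≈ +¥117.1 trillion.
Net ΔY = k(ΔG − c·ΔT) = (+¥218.05 trillion) / 0.991 ≈ +¥220 trillion.

+¥220 trillion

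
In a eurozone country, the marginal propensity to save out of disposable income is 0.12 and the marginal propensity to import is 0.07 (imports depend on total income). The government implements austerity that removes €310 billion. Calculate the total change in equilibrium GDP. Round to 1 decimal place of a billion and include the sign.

MPC = 1 − MPS = 1 − 0.12 = 0.88.
Government-spending multiplier = 1/(1 − c + m) = 1/(1 − 0.88 + 0.07) = 1/0.19 ≈ 5.263.
ΔY = k × ΔG = (−€310 billion) / 0.19 ≈ −€1,631.6 billion.

−€1,631.6 billion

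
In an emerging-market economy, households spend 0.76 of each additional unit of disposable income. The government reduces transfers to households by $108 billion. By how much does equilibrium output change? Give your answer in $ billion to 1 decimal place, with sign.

−$342.0 billion

The transfer change shifts disposable income by −$108 billion, so first-round consumption changes by c·ΔTR = 0.76 × (−$108 billion) = −$82.08 billion.
Expenditure multiplier = 1/(1 − MPC) = 1/(1 − 0.76) = 1/0.24 ≈ 4.167.
The transfer multiplier is c × k ≈ 3.167, so ΔY = k × (c·ΔTR) = (−$82.08 billion) / 0.24 = −$342 billion.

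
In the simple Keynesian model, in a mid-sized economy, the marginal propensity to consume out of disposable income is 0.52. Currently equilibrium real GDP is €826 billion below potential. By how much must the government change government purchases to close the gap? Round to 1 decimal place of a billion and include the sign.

Spending multiplier = 1/(1 − MPC) = 1/(1 − 0.52) = 1/0.48 ≈ 2.083.
Need ΔY = +€826 billion, so ΔG = ΔY/k = (+€826 billion) × 0.48 ≈ +€396.5 billion.
The government should increase government purchases by €396.5 billion.

+€396.5 billion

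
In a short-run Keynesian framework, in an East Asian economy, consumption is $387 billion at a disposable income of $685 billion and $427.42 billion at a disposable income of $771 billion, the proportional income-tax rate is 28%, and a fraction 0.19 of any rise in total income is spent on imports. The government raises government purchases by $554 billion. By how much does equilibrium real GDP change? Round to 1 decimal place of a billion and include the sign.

+$650.5 billion

MPC = ΔC/ΔYd = (427.42 − 387)/(771 − 685) = 40.42/86 = 0.47.
Government-spending multiplier = 1/(1 − c(1−t) + m) = 1/(1 − 0.47×0.72 + 0.19) = 1/0.8516 ≈ 1.174.
ΔY = k × ΔG = (+$554 billion) / 0.8516 ≈ +$650.5 billion.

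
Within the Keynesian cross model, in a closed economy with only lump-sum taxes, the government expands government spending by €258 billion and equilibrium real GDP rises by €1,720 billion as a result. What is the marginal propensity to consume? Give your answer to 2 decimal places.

Implied spending multiplier k = ΔY/ΔG = 1,720/258 ≈ 6.6667.
Since k = 1/(1 − MPC), MPC = 1 − 1/k = 1 − ΔG/ΔY = 1 − 258/1,720 = 0.85.

0.85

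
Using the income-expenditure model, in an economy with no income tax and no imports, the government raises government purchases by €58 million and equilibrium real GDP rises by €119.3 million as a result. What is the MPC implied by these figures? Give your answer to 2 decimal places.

Implied spending multiplier k = ΔY/ΔG = 119.3/58 ≈ 2.0569.
Since k = 1/(1 − MPC), MPC = 1 − 1/k = 1 − ΔG/ΔY = 1 − 58/119.3 ≈ 0.51.

0.51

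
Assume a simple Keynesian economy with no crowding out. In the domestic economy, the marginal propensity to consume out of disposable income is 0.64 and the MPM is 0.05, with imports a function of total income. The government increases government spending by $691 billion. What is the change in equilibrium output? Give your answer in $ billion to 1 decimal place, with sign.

+$1,685.4 billion

Government-spending multiplier = 1/(1 − c + m) = 1/(1 − 0.64 + 0.05) = 1/0.41 ≈ 2.439.
ΔY = k × ΔG = (+$691 billion) / 0.41 ≈ +$1,685.4 billion.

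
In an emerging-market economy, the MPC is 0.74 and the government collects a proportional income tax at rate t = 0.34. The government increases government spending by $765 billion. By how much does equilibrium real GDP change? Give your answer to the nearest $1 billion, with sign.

Government-spending multiplier = 1/(1 − c(1−t)) = 1/(1 − 0.74×0.66) = 1/0.5116 ≈ 1.955.
ΔY = k × ΔG = (+$765 billion) / 0.5116 ≈ +$1,495 billion.

+$1,495 billion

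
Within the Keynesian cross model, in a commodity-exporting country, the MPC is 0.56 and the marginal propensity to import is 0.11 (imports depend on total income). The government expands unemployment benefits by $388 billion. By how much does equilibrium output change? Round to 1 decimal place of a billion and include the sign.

+$395.1 billion

The transfer change shifts disposable income by +$388 billion, so first-round consumption changes by c·ΔTR = 0.56 × (+$388 billion) = +$217.28 billion.
Expenditure multiplier = 1/(1 − c + m) = 1/(1 − 0.56 + 0.11) = 1/0.55 ≈ 1.818.
The transfer multiplier is c × k ≈ 1.018, so ΔY = k × (c·ΔTR) = (+$217.28 billion) / 0.55 ≈ +$395.1 billion.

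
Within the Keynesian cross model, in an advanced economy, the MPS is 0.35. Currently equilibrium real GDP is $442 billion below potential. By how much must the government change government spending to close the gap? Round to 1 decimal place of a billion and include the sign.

MPC = 1 − MPS = 1 − 0.35 = 0.65.
Spending multiplier = 1/(1 − MPC) = 1/(1 − 0.65) = 1/0.35 ≈ 2.857.
Need ΔY = +$442 billion, so ΔG = ΔY/k = (+$442 billion) × 0.35 = +$154.7 billion.
The government should increase government spending by $154.7 billion.

+$154.7 billion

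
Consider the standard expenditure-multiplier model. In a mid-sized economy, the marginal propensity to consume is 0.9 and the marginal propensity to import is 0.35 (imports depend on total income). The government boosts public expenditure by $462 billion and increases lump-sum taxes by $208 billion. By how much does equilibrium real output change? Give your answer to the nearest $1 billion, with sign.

Expenditure multiplier = 1/(1 − c + m) = 1/(1 − 0.9 + 0.35) = 1/0.45 ≈ 2.222.
ΔG contributes k·ΔG = (+$462 billion) / 0.45 ≈ +$1,026.7 billion.
ΔT of +$208 billion changes first-round spending by −c·ΔT = −$187.2 billion, contributing k·(−c·ΔT) = (−$187.2 billion) / 0.45 = −$416 billion.
Net ΔY = k(ΔG − c·ΔT) = (+$274.8 billion) / 0.45 ≈ +$611 billion.

+$611 billion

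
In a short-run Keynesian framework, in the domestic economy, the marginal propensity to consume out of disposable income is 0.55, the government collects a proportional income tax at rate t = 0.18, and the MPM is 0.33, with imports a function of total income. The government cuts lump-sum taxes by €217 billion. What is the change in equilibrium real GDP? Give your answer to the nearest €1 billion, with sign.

A lump-sum tax change of −€217 billion shifts disposable income by +€217 billion; first-round consumption changes by −c × ΔT = −0.55 × (−€217 billion) = +€119.35 billion.
Expenditure multiplier = 1/(1 − c(1−t) + m) = 1/(1 − 0.55×0.82 + 0.33) = 1/0.879 ≈ 1.138.
The tax multiplier is −c × k ≈ −0.626, so ΔY = k × (−c·ΔT) = (+€119.35 billion) / 0.879 ≈ +€136 billion.

+€136 billion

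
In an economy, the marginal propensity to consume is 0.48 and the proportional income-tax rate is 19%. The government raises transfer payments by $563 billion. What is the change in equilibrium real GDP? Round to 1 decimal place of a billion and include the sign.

+$442.1 billion

The transfer change shifts disposable income by +$563 billion, so first-round consumption changes by c·ΔTR = 0.48 × (+$563 billion) = +$270.24 billion.
Expenditure multiplier = 1/(1 − c(1−t)) = 1/(1 − 0.48×0.81) = 1/0.6112 ≈ 1.636.
The transfer multiplier is c × k ≈ 0.785, so ΔY = k × (c·ΔTR) = (+$270.24 billion) / 0.6112 ≈ +$442.1 billion.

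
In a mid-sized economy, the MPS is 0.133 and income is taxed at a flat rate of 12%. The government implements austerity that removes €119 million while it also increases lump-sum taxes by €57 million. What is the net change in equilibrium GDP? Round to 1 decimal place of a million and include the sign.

MPC = 1 − MPS = 1 − 0.133 = 0.867.
Expenditure multiplier = 1/(1 − c(1−t)) = 1/(1 − 0.867×0.88) = 1/0.23704 ≈ 4.219.
ΔG contributes k·ΔG = (−€119 million) / 0.23704 ≈ −€502 million.
ΔT of +€57 million changes first-round spending by −c·ΔT = −€49.419 million, contributing k·(−c·ΔT) = (−€49.419 million) / 0.23704 ≈ −€208.5 million.
Net ΔY = k(ΔG − c·ΔT) = (−€168.419 million) / 0.23704 ≈ −€710.5 million.

−€710.5 million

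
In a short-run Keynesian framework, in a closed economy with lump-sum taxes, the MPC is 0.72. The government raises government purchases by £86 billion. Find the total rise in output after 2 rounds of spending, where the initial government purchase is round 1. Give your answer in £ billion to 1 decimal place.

Round 1 adds ΔG = £86 billion; each later round is MPC = 0.72 times the previous.
After 2 rounds: 86 + 61.92 = ΔG·(1 − c^2)/(1 − c) = 86 × (1 − 0.5184)/0.28 ≈ £147.9 billion.

£147.9 billion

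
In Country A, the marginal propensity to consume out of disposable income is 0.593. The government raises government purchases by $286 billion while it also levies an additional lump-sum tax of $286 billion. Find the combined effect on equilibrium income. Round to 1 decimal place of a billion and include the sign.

+$286.0 billion

Expenditure multiplier = 1/(1 − MPC) = 1/(1 − 0.593) = 1/0.407 ≈ 2.457.
ΔG contributes k·ΔG = (+$286 billion) / 0.407 ≈ +$702.7 billion.
ΔT of +$286 billion changes first-round spending by −c·ΔT = −$169.598 billion, contributing k·(−c·ΔT) = (−$169.598 billion) / 0.407 ≈ −$416.7 billion.
With ΔG = ΔT and no other leakages, the balanced-budget multiplier is 1, so ΔY = ΔG = +$286 billion.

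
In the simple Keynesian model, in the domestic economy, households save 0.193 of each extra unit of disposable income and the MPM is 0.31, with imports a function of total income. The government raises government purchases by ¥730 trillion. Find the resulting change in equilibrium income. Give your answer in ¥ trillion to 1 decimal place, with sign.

+¥1,451.3 trillion

MPC = 1 − MPS = 1 − 0.193 = 0.807.
Government-spending multiplier = 1/(1 − c + m) = 1/(1 − 0.807 + 0.31) = 1/0.503 ≈ 1.988.
ΔY = k × ΔG = (+¥730 trillion) / 0.503 ≈ +¥1,451.3 trillion.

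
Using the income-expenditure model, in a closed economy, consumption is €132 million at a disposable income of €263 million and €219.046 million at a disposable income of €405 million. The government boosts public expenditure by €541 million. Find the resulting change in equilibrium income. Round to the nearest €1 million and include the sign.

+€1,398 million

MPC = ΔC/ΔYd = (219.046 − 132)/(405 − 263) = 87.046/142 = 0.613.
Spending multiplier = 1/(1 − MPC) = 1/(1 − 0.613) = 1/0.387 ≈ 2.584.
ΔY = k × ΔG = (+€541 million) / 0.387 ≈ +€1,398 million.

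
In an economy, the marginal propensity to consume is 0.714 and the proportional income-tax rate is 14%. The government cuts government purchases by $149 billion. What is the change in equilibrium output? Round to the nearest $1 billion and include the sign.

−$386 billion

Expenditure multiplier = 1/(1 − c(1−t)) = 1/(1 − 0.714×0.86) = 1/0.38596 ≈ 2.591.
ΔY = k × ΔG = (−$149 billion) / 0.38596 ≈ −$386 billion.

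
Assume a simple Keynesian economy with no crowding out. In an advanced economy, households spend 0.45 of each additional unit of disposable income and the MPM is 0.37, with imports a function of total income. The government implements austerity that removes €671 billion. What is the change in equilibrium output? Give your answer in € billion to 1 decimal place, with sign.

Expenditure multiplier = 1/(1 − c + m) = 1/(1 − 0.45 + 0.37) = 1/0.92 ≈ 1.087.
ΔY = k × ΔG = (−€671 billion) / 0.92 ≈ −€729.3 billion.

−€729.3 billion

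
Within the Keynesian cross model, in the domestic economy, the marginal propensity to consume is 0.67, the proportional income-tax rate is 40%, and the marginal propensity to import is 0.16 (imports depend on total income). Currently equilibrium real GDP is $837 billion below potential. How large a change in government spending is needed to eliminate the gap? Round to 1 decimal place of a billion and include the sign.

Spending multiplier = 1/(1 − c(1−t) + m) = 1/(1 − 0.67×0.6 + 0.16) = 1/0.758 ≈ 1.319.
Need ΔY = +$837 billion, so ΔG = ΔY/k = (+$837 billion) × 0.758 ≈ +$634.4 billion.
The government should increase government spending by $634.4 billion.

+$634.4 billion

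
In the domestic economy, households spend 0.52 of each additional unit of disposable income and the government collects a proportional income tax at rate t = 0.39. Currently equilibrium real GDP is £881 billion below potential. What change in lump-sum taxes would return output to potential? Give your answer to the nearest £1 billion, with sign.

Spending multiplier = 1/(1 − c(1−t)) = 1/(1 − 0.52×0.61) = 1/0.6828 ≈ 1.465.
Tax multiplier = −c·k = −0.52/0.6828 ≈ −0.762. Need ΔY = +£881 billion, so ΔT = ΔY/(−c·k) = −(+£881 billion) × 0.6828 / 0.52 ≈ −£1,157 billion.
The government should cut lump-sum taxes by £1,157 billion.

−£1,157 billion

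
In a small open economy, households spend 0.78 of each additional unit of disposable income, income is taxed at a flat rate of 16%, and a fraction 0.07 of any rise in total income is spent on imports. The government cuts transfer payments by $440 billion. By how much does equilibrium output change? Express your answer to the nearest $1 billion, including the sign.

−$827 billion

The transfer change shifts disposable income by −$440 billion, so first-round consumption changes by c·ΔTR = 0.78 × (−$440 billion) = −$343.2 billion.
Expenditure multiplier = 1/(1 − c(1−t) + m) = 1/(1 − 0.78×0.84 + 0.07) = 1/0.4148 ≈ 2.411.
The transfer multiplier is c × k ≈ 1.88, so ΔY = k × (c·ΔTR) = (−$343.2 billion) / 0.4148 ≈ −$827 billion.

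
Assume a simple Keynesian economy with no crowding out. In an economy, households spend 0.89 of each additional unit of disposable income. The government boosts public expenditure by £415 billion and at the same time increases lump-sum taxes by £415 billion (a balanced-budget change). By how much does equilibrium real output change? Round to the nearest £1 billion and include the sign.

Expenditure multiplier = 1/(1 − MPC) = 1/(1 − 0.89) = 1/0.11 ≈ 9.091.
ΔG contributes k·ΔG = (+£415 billion) / 0.11 ≈ +£3,772.7 billion.
ΔT of +£415 billion changes first-round spending by −c·ΔT = −£369.35 billion, contributing k·(−c·ΔT) = (−£369.35 billion) / 0.11 ≈ −£3,357.7 billion.
With ΔG = ΔT and no other leakages, the balanced-budget multiplier is 1, so ΔY = ΔG = +£415 billion.

+£415 billion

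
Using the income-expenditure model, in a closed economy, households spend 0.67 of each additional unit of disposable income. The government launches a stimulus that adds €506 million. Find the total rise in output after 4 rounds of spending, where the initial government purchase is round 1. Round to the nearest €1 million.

Round 1 adds ΔG = €506 million; each later round is MPC = 0.67 times the previous.
After 4 rounds: 506 + 339.02 + 227.1434 + 152.186078 = ΔG·(1 − c^4)/(1 − c) = 506 × (1 − 0.20151121)/0.33 ≈ €1,224 million.

€1,224 million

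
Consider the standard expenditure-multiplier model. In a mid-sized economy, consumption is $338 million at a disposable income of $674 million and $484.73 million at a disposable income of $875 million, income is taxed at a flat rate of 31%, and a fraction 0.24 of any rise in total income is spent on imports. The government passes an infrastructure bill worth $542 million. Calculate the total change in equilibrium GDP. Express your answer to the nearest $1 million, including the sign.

+$736 million

MPC = ΔC/ΔYd = (484.73 − 338)/(875 − 674) = 146.73/201 = 0.73.
Spending multiplier = 1/(1 − c(1−t) + m) = 1/(1 − 0.73×0.69 + 0.24) = 1/0.7363 ≈ 1.358.
ΔY = k × ΔG = (+$542 million) / 0.7363 ≈ +$736 million.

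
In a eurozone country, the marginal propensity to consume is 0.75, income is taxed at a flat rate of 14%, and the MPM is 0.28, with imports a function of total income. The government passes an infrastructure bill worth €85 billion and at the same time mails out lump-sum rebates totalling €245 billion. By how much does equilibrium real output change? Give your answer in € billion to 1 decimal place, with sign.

Expenditure multiplier = 1/(1 − c(1−t) + m) = 1/(1 − 0.75×0.86 + 0.28) = 1/0.635 ≈ 1.575.
ΔG contributes k·ΔG = (+€85 billion) / 0.635 ≈ +€133.9 billion.
ΔT of −€245 billion changes first-round spending by −c·ΔT = +€183.75 billion, contributing k·(−c·ΔT) = (+€183.75 billion) / 0.635 ≈ +€289.4 billion.
Net ΔY = k(ΔG − c·ΔT) = (+€268.75 billion) / 0.635 ≈ +€423.2 billion.

+€423.2 billion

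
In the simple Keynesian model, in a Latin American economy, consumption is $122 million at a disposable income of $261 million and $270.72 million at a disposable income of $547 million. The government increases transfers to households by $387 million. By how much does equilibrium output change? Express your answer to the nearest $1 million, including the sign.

+$419 million

MPC = ΔC/ΔYd = (270.72 − 122)/(547 − 261) = 148.72/286 = 0.52.
The transfer change shifts disposable income by +$387 million, so first-round consumption changes by c·ΔTR = 0.52 × (+$387 million) = +$201.24 million.
Expenditure multiplier = 1/(1 − MPC) = 1/(1 − 0.52) = 1/0.48 ≈ 2.083.
The transfer multiplier is c × k ≈ 1.083, so ΔY = k × (c·ΔTR) = (+$201.24 million) / 0.48 ≈ +$419 million.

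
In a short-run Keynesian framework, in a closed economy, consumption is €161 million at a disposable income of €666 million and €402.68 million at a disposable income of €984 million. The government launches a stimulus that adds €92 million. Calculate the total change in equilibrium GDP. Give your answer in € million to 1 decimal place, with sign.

+€383.3 million

MPC = ΔC/ΔYd = (402.68 − 161)/(984 − 666) = 241.68/318 = 0.76.
Spending multiplier = 1/(1 − MPC) = 1/(1 − 0.76) = 1/0.24 ≈ 4.167.
ΔY = k × ΔG = (+€92 million) / 0.24 ≈ +€383.3 million.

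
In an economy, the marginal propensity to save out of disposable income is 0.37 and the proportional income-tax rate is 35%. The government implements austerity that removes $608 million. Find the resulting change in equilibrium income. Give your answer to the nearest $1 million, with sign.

MPC = 1 − MPS = 1 − 0.37 = 0.63.
Spending multiplier = 1/(1 − c(1−t)) = 1/(1 − 0.63×0.65) = 1/0.5905 ≈ 1.693.
ΔY = k × ΔG = (−$608 million) / 0.5905 ≈ −$1,030 million.

−$1,030 million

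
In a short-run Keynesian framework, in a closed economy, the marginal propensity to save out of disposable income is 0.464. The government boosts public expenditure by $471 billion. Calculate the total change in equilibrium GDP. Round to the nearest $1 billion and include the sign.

+$1,015 billion

MPC = 1 − MPS = 1 − 0.464 = 0.536.
Expenditure multiplier = 1/(1 − MPC) = 1/(1 − 0.536) = 1/0.464 ≈ 2.155.
ΔY = k × ΔG = (+$471 billion) / 0.464 ≈ +$1,015 billion.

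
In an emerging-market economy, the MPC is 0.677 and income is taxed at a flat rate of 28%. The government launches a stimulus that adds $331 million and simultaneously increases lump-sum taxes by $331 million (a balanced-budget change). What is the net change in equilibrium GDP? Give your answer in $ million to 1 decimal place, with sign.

Expenditure multiplier = 1/(1 − c(1−t)) = 1/(1 − 0.677×0.72) = 1/0.51256 ≈ 1.951.
ΔG contributes k·ΔG = (+$331 million) / 0.51256 ≈ +$645.8 million.
ΔT of +$331 million changes first-round spending by −c·ΔT = −$224.087 million, contributing k·(−c·ΔT) = (−$224.087 million) / 0.51256 ≈ −$437.2 million.
Net ΔY = k(ΔG − c·ΔT) = (+$106.913 million) / 0.51256 ≈ +$208.6 million.

+$208.6 million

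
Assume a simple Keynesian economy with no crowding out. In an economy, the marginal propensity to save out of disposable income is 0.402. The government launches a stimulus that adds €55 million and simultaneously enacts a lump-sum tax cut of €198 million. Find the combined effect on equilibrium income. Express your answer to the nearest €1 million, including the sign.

+€431 million

MPC = 1 − MPS = 1 − 0.402 = 0.598.
Expenditure multiplier = 1/(1 − MPC) = 1/(1 − 0.598) = 1/0.402 ≈ 2.488.
ΔG contributes k·ΔG = (+€55 million) / 0.402 ≈ +€136.8 million.
ΔT of −€198 million changes first-round spending by −c·ΔT = +€118.404 million, contributing k·(−c·ΔT) = (+€118.404 million) / 0.402 ≈ +€294.5 million.
Net ΔY = k(ΔG − c·ΔT) = (+€173.404 million) / 0.402 ≈ +€431 million.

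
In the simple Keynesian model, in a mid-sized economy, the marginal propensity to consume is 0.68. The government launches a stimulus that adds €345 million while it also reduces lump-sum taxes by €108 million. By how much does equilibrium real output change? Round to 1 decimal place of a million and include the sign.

Expenditure multiplier = 1/(1 − MPC) = 1/(1 − 0.68) = 1/0.32 = 3.125.
ΔG contributes k·ΔG = (+€345 million) / 0.32 ≈ +€1,078.1 million.
ΔT of −€108 million changes first-round spending by −c·ΔT = +€73.44 million, contributing k·(−c·ΔT) = (+€73.44 million) / 0.32 = +€229.5 million.
Net ΔY = k(ΔG − c·ΔT) = (+€418.44 million) / 0.32 ≈ +€1,307.6 million.

+€1,307.6 million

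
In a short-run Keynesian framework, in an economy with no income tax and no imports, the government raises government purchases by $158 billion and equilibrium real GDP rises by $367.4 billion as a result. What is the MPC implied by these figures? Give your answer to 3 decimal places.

0.570

Implied spending multiplier k = ΔY/ΔG = 367.4/158 ≈ 2.3253.
Since k = 1/(1 − MPC), MPC = 1 − 1/k = 1 − ΔG/ΔY = 1 − 158/367.4 ≈ 0.570.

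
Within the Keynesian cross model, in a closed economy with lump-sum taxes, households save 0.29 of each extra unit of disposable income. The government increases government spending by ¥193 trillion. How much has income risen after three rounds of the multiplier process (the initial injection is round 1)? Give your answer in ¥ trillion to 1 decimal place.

¥427.3 trillion

MPC = 1 − MPS = 1 − 0.29 = 0.71.
Round 1 adds ΔG = ¥193 trillion; each later round is MPC = 0.71 times the previous.
After 3 rounds: 193 + 137.03 + 97.2913 = ΔG·(1 − c^3)/(1 − c) = 193 × (1 − 0.357911)/0.29 ≈ ¥427.3 trillion.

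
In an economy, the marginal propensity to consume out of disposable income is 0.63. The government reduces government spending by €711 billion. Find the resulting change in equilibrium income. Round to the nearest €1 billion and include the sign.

Expenditure multiplier = 1/(1 − MPC) = 1/(1 − 0.63) = 1/0.37 ≈ 2.703.
ΔY = k × ΔG = (−€711 billion) / 0.37 ≈ −€1,922 billion.

−€1,922 billion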